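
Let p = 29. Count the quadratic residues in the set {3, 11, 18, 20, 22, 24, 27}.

3

(3/29) = -1 → non-residue.
(11/29) = -1 → non-residue.
(18/29) = -1 → non-residue.
(20/29) = +1 → QR.
(22/29) = +1 → QR.
(24/29) = +1 → QR.
(27/29) = -1 → non-residue.
Total quadratic residues among the 7: 3.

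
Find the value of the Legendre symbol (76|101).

1

Euler's criterion: (76/101) ≡ 76^50 (mod 101).
76^2 ≡ 19 (mod 101)
76^4 ≡ 58 (mod 101)
76^8 ≡ 31 (mod 101)
76^16 ≡ 52 (mod 101)
76^32 ≡ 78 (mod 101)
76^50 = 76^(32+16+2) ≡ 1 (mod 101).
Result is 1, so (76/101) = 1.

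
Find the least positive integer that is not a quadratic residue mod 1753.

5

(2/1753) = +1, so 2 is a residue.
(3/1753) = +1, so 3 is a residue.
(4/1753) = +1, so 4 is a residue.
(5/1753) = −1, so 5 is the smallest positive non-residue mod 1753.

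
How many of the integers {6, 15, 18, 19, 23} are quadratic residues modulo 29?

(6/29) = +1 → QR.
(15/29) = -1 → non-residue.
(18/29) = -1 → non-residue.
(19/29) = -1 → non-residue.
(23/29) = +1 → QR.
Total quadratic residues among the 5: 2.

2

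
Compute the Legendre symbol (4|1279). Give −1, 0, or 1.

1

Pull out 2^2: since 1279 ≡ 7 (mod 8), (2/1279) = +1, so (2/1279)^2 = +1.
Reached (1/1279) = 1. Collecting the sign flips along the way, the symbol is +1.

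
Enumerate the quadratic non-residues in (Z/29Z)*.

Square k = 1,…,14 (k and 29−k give the same square):
1²=1, 2²=4, 3²=9, 4²=16, 5²=25, 6²≡7, 7²≡20, 8²≡6, 9²≡23, 10²≡13, 11²≡5, 12²≡28, 13²≡24, 14²≡22 (mod 29).
The residues are {1, 4, 5, 6, 7, 9, 13, 16, 20, 22, 23, 24, 25, 28}; the non-residues are the remaining 14 nonzero classes.

2 3 8 10 11 12 14 15 17 18 19 21 26 27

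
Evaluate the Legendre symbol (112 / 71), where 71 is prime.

-1

First reduce: 112 ≡ 41 (mod 71).
Reciprocity: 41 ≡ 1 and 71 ≡ 3 (mod 4), so (41/71) = +(71/41).
Reduce top mod 41: now compute (30/41).
Pull out 2: since 41 ≡ 1 (mod 8), (2/41) = +1.
Reciprocity: 15 ≡ 3 and 41 ≡ 1 (mod 4), so (15/41) = +(41/15).
Reduce top mod 15: now compute (11/15).
Reciprocity: 11 ≡ 3 and 15 ≡ 3 (mod 4), so (11/15) = −(15/11).
Reduce top mod 11: now compute (4/11).
Pull out 2^2: since 11 ≡ 3 (mod 8), (2/11) = -1, so (2/11)^2 = +1.
Reached (1/11) = 1. Collecting the sign flips along the way, the symbol is -1.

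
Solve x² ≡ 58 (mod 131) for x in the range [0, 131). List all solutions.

53, 78

Since 131 ≡ 3 (mod 4), a square root of 58 is 58^((131+1)/4) = 58^33 mod 131.
Repeated squaring: 58^2≡89, 58^4≡61, 58^8≡53, 58^16≡58, 58^32≡89 (mod 131).
58^33 = 58^(32+1) ≡ 53 (mod 131).
Check: 53² = 2809 ≡ 58 (mod 131). The two roots are 53 and 78.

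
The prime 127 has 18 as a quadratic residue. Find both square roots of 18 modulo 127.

Since 127 ≡ 3 (mod 4), a square root of 18 is 18^((127+1)/4) = 18^32 mod 127.
Repeated squaring: 18^2≡70, 18^4≡74, 18^8≡15, 18^16≡98, 18^32≡79 (mod 127).
18^32 = 18^(32) ≡ 79 (mod 127).
Check: 79² = 6241 ≡ 18 (mod 127). The two roots are 48 and 79.

48, 79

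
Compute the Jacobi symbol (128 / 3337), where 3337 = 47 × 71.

Pull out 2^7: since 3337 ≡ 1 (mod 8), (2/3337) = +1, so (2/3337)^7 = +1.
Reached (1/3337) = 1. Collecting the sign flips along the way, the symbol is +1.

1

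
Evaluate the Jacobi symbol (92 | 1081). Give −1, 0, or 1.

Pull out 2^2: since 1081 ≡ 1 (mod 8), (2/1081) = +1, so (2/1081)^2 = +1.
Reciprocity: 23 ≡ 3 and 1081 ≡ 1 (mod 4), so (23/1081) = +(1081/23).
Reduce top mod 23: now compute (0/23).
Top reduces to 0: gcd > 1, so the symbol is 0.

0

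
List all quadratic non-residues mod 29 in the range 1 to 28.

2, 3, 8, 10, 11, 12, 14, 15, 17, 18, 19, 21, 26, 27

Square k = 1,…,14 (k and 29−k give the same square):
1²=1, 2²=4, 3²=9, 4²=16, 5²=25, 6²≡7, 7²≡20, 8²≡6, 9²≡23, 10²≡13, 11²≡5, 12²≡28, 13²≡24, 14²≡22 (mod 29).
The residues are {1, 4, 5, 6, 7, 9, 13, 16, 20, 22, 23, 24, 25, 28}; the non-residues are the remaining 14 nonzero classes.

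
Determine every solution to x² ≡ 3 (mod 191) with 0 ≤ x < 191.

24, 167

Since 191 ≡ 3 (mod 4), a square root of 3 is 3^((191+1)/4) = 3^48 mod 191.
Repeated squaring: 3^2≡9, 3^4≡81, 3^8≡67, 3^16≡96, 3^32≡48 (mod 191).
3^48 = 3^(32+16) ≡ 24 (mod 191).
Check: 24² = 576 ≡ 3 (mod 191). The two roots are 24 and 167.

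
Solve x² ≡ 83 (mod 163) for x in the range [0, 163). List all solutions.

75, 88

Since 163 ≡ 3 (mod 4), a square root of 83 is 83^((163+1)/4) = 83^41 mod 163.
Repeated squaring: 83^2≡43, 83^4≡56, 83^8≡39, 83^16≡54, 83^32≡145 (mod 163).
83^41 = 83^(32+8+1) ≡ 88 (mod 163).
Check: 88² = 7744 ≡ 83 (mod 163). The two roots are 75 and 88.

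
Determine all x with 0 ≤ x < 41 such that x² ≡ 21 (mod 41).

41 ≡ 1 (mod 4), so we find a root by search.
Trying successive values, 12² = 144 ≡ 21 (mod 41). The other root is 41 − 12 = 29.

12, 29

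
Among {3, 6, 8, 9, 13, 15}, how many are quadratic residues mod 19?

(3/19) = -1 → non-residue.
(6/19) = +1 → QR.
(8/19) = -1 → non-residue.
(9/19) = +1 → QR.
(13/19) = -1 → non-residue.
(15/19) = -1 → non-residue.
Total quadratic residues among the 6: 2.

2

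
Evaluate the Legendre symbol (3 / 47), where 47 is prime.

1

Reciprocity: 3 ≡ 3 and 47 ≡ 3 (mod 4), so (3/47) = −(47/3).
Reduce top mod 3: now compute (2/3).
Pull out 2: since 3 ≡ 3 (mod 8), (2/3) = -1.
Reached (1/3) = 1. Collecting the sign flips along the way, the symbol is +1.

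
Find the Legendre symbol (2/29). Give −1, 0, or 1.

-1

Euler's criterion: (2/29) ≡ 2^14 (mod 29).
2^2 ≡ 4 (mod 29)
2^4 ≡ 16 (mod 29)
2^8 ≡ 24 (mod 29)
2^14 = 2^(8+4+2) ≡ 28 (mod 29).
Result is 28 ≡ −1, so (2/29) = −1.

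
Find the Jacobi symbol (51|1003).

0

Reciprocity: 51 ≡ 3 and 1003 ≡ 3 (mod 4), so (51/1003) = −(1003/51).
Reduce top mod 51: now compute (34/51).
Pull out 2: since 51 ≡ 3 (mod 8), (2/51) = -1.
Reciprocity: 17 ≡ 1 and 51 ≡ 3 (mod 4), so (17/51) = +(51/17).
Reduce top mod 17: now compute (0/17).
Top reduces to 0: gcd > 1, so the symbol is 0.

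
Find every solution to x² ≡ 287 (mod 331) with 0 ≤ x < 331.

87, 244

Since 331 ≡ 3 (mod 4), a square root of 287 is 287^((331+1)/4) = 287^83 mod 331.
Repeated squaring: 287^2≡281, 287^4≡183, 287^8≡58, 287^16≡54, 287^32≡268, 287^64≡328 (mod 331).
287^83 = 287^(64+16+2+1) ≡ 87 (mod 331).
Check: 87² = 7569 ≡ 287 (mod 331). The two roots are 87 and 244.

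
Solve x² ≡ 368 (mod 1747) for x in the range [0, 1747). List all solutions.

222, 1525

Since 1747 ≡ 3 (mod 4), a square root of 368 is 368^((1747+1)/4) = 368^437 mod 1747.
Repeated squaring: 368^2≡905, 368^4≡1429, 368^8≡1545, 368^16≡623, 368^32≡295, 368^64≡1422, 368^128≡805, 368^256≡1635 (mod 1747).
368^437 = 368^(256+128+32+16+4+1) ≡ 1525 (mod 1747).
Check: 1525² = 2325625 ≡ 368 (mod 1747). The two roots are 222 and 1525.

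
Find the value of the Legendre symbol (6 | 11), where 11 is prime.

Euler's criterion: (6/11) ≡ 6^5 (mod 11).
6^2 ≡ 3 (mod 11)
6^4 ≡ 9 (mod 11)
6^5 = 6^(4+1) ≡ 10 (mod 11).
Result is 10 ≡ −1, so (6/11) = −1.

-1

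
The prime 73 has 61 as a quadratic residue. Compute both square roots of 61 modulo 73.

34, 39

73 ≡ 1 (mod 4), so we find a root by search.
Trying successive values, 34² = 1156 ≡ 61 (mod 73). The other root is 73 − 34 = 39.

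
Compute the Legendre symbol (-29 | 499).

Euler's criterion: (-29/499) ≡ 470^249 (mod 499).
470^2 ≡ 342 (mod 499)
470^4 ≡ 198 (mod 499)
470^8 ≡ 282 (mod 499)
470^16 ≡ 183 (mod 499)
470^32 ≡ 56 (mod 499)
470^64 ≡ 142 (mod 499)
470^128 ≡ 204 (mod 499)
470^249 = 470^(128+64+32+16+8+1) ≡ 498 (mod 499).
Result is 498 ≡ −1, so (-29/499) = −1.

-1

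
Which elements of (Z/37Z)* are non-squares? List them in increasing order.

Square k = 1,…,18 (k and 37−k give the same square):
1²=1, 2²=4, 3²=9, 4²=16, 5²=25, 6²=36, 7²≡12, 8²≡27, 9²≡7, 10²≡26, 11²≡10, 12²≡33, 13²≡21, 14²≡11, 15²≡3, 16²≡34, 17²≡30, 18²≡28 (mod 37).
The residues are {1, 3, 4, 7, 9, 10, 11, 12, 16, 21, 25, 26, 27, 28, 30, 33, 34, 36}; the non-residues are the remaining 18 nonzero classes.

2 5 6 8 13 14 15 17 18 19 20 22 23 24 29 31 32 35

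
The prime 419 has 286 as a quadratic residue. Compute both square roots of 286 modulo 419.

185, 234

Since 419 ≡ 3 (mod 4), a square root of 286 is 286^((419+1)/4) = 286^105 mod 419.
Repeated squaring: 286^2≡91, 286^4≡320, 286^8≡164, 286^16≡80, 286^32≡115, 286^64≡236 (mod 419).
286^105 = 286^(64+32+8+1) ≡ 185 (mod 419).
Check: 185² = 34225 ≡ 286 (mod 419). The two roots are 185 and 234.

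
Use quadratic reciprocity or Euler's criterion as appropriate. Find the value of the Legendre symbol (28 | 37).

Pull out 2^2: since 37 ≡ 5 (mod 8), (2/37) = -1, so (2/37)^2 = +1.
Reciprocity: 7 ≡ 3 and 37 ≡ 1 (mod 4), so (7/37) = +(37/7).
Reduce top mod 7: now compute (2/7).
Pull out 2: since 7 ≡ 7 (mod 8), (2/7) = +1.
Reached (1/7) = 1. Collecting the sign flips along the way, the symbol is +1.

1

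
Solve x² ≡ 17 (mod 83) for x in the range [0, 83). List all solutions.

10, 73

Since 83 ≡ 3 (mod 4), a square root of 17 is 17^((83+1)/4) = 17^21 mod 83.
Repeated squaring: 17^2≡40, 17^4≡23, 17^8≡31, 17^16≡48 (mod 83).
17^21 = 17^(16+4+1) ≡ 10 (mod 83).
Check: 10² = 100 ≡ 17 (mod 83). The two roots are 10 and 73.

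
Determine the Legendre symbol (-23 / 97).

First reduce: -23 ≡ 74 (mod 97).
Pull out 2: since 97 ≡ 1 (mod 8), (2/97) = +1.
Reciprocity: 37 ≡ 1 and 97 ≡ 1 (mod 4), so (37/97) = +(97/37).
Reduce top mod 37: now compute (23/37).
Reciprocity: 23 ≡ 3 and 37 ≡ 1 (mod 4), so (23/37) = +(37/23).
Reduce top mod 23: now compute (14/23).
Pull out 2: since 23 ≡ 7 (mod 8), (2/23) = +1.
Reciprocity: 7 ≡ 3 and 23 ≡ 3 (mod 4), so (7/23) = −(23/7).
Reduce top mod 7: now compute (2/7).
Pull out 2: since 7 ≡ 7 (mod 8), (2/7) = +1.
Reached (1/7) = 1. Collecting the sign flips along the way, the symbol is -1.

-1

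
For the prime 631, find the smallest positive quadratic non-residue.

(2/631) = +1, so 2 is a residue.
(3/631) = −1, so 3 is the smallest positive non-residue mod 631.

3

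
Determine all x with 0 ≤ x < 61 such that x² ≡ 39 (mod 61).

61 ≡ 1 (mod 4), so we find a root by search.
Trying successive values, 10² = 100 ≡ 39 (mod 61). The other root is 61 − 10 = 51.

10, 51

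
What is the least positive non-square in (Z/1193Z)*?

(2/1193) = +1, so 2 is a residue.
(3/1193) = −1, so 3 is the smallest positive non-residue mod 1193.

3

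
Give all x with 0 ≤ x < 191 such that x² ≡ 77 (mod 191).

29, 162

Since 191 ≡ 3 (mod 4), a square root of 77 is 77^((191+1)/4) = 77^48 mod 191.
Repeated squaring: 77^2≡8, 77^4≡64, 77^8≡85, 77^16≡158, 77^32≡134 (mod 191).
77^48 = 77^(32+16) ≡ 162 (mod 191).
Check: 162² = 26244 ≡ 77 (mod 191). The two roots are 29 and 162.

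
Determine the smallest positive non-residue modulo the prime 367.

3

(2/367) = +1, so 2 is a residue.
(3/367) = −1, so 3 is the smallest positive non-residue mod 367.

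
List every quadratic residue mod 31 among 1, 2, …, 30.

1 2 4 5 7 8 9 10 14 16 18 19 20 25 28

Square k = 1,…,15 (k and 31−k give the same square):
1²=1, 2²=4, 3²=9, 4²=16, 5²=25, 6²≡5, 7²≡18, 8²≡2, 9²≡19, 10²≡7, 11²≡28, 12²≡20, 13²≡14, 14²≡10, 15²≡8 (mod 31).
So the quadratic residues mod 31 are {1, 2, 4, 5, 7, 8, 9, 10, 14, 16, 18, 19, 20, 25, 28}.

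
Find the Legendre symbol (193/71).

First reduce: 193 ≡ 51 (mod 71).
Reciprocity: 51 ≡ 3 and 71 ≡ 3 (mod 4), so (51/71) = −(71/51).
Reduce top mod 51: now compute (20/51).
Pull out 2^2: since 51 ≡ 3 (mod 8), (2/51) = -1, so (2/51)^2 = +1.
Reciprocity: 5 ≡ 1 and 51 ≡ 3 (mod 4), so (5/51) = +(51/5).
Reduce top mod 5: now compute (1/5).
Reached (1/5) = 1. Collecting the sign flips along the way, the symbol is -1.

-1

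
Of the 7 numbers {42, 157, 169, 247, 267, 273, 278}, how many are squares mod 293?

(42/293) = -1 → non-residue.
(157/293) = -1 → non-residue.
(169/293) = +1 → QR.
(247/293) = +1 → QR.
(267/293) = +1 → QR.
(273/293) = -1 → non-residue.
(278/293) = +1 → QR.
Total quadratic residues among the 7: 4.

4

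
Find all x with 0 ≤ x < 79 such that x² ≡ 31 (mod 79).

30, 49

Since 79 ≡ 3 (mod 4), a square root of 31 is 31^((79+1)/4) = 31^20 mod 79.
Repeated squaring: 31^2≡13, 31^4≡11, 31^8≡42, 31^16≡26 (mod 79).
31^20 = 31^(16+4) ≡ 49 (mod 79).
Check: 49² = 2401 ≡ 31 (mod 79). The two roots are 30 and 49.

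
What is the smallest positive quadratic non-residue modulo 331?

(2/331) = −1, so 2 is the smallest positive non-residue mod 331.

2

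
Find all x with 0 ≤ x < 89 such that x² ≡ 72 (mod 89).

28, 61

89 ≡ 1 (mod 4), so we find a root by search.
Trying successive values, 28² = 784 ≡ 72 (mod 89). The other root is 89 − 28 = 61.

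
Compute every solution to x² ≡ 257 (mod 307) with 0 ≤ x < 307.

Since 307 ≡ 3 (mod 4), a square root of 257 is 257^((307+1)/4) = 257^77 mod 307.
Repeated squaring: 257^2≡44, 257^4≡94, 257^8≡240, 257^16≡191, 257^32≡255, 257^64≡248 (mod 307).
257^77 = 257^(64+8+4+1) ≡ 233 (mod 307).
Check: 233² = 54289 ≡ 257 (mod 307). The two roots are 74 and 233.

74, 233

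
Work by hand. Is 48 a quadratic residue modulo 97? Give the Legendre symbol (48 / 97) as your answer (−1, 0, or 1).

Pull out 2^4: since 97 ≡ 1 (mod 8), (2/97) = +1, so (2/97)^4 = +1.
Reciprocity: 3 ≡ 3 and 97 ≡ 1 (mod 4), so (3/97) = +(97/3).
Reduce top mod 3: now compute (1/3).
Reached (1/3) = 1. Collecting the sign flips along the way, the symbol is +1.

1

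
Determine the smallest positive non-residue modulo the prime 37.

2

(2/37) = −1, so 2 is the smallest positive non-residue mod 37.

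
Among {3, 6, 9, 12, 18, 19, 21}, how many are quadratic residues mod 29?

2

(3/29) = -1 → non-residue.
(6/29) = +1 → QR.
(9/29) = +1 → QR.
(12/29) = -1 → non-residue.
(18/29) = -1 → non-residue.
(19/29) = -1 → non-residue.
(21/29) = -1 → non-residue.
Total quadratic residues among the 7: 2.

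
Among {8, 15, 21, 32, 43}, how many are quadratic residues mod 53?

2

(8/53) = -1 → non-residue.
(15/53) = +1 → QR.
(21/53) = -1 → non-residue.
(32/53) = -1 → non-residue.
(43/53) = +1 → QR.
Total quadratic residues among the 5: 2.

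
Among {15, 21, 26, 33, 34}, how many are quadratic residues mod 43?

(15/43) = +1 → QR.
(21/43) = +1 → QR.
(26/43) = -1 → non-residue.
(33/43) = -1 → non-residue.
(34/43) = -1 → non-residue.
Total quadratic residues among the 5: 2.

2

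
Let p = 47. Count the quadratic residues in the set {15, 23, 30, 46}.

(15/47) = -1 → non-residue.
(23/47) = -1 → non-residue.
(30/47) = -1 → non-residue.
(46/47) = -1 → non-residue.
Total quadratic residues among the 4: 0.

0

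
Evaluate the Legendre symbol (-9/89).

1

First reduce: -9 ≡ 80 (mod 89).
Pull out 2^4: since 89 ≡ 1 (mod 8), (2/89) = +1, so (2/89)^4 = +1.
Reciprocity: 5 ≡ 1 and 89 ≡ 1 (mod 4), so (5/89) = +(89/5).
Reduce top mod 5: now compute (4/5).
Pull out 2^2: since 5 ≡ 5 (mod 8), (2/5) = -1, so (2/5)^2 = +1.
Reached (1/5) = 1. Collecting the sign flips along the way, the symbol is +1.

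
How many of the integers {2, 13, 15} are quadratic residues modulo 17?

(2/17) = +1 → QR.
(13/17) = +1 → QR.
(15/17) = +1 → QR.
Total quadratic residues among the 3: 3.

3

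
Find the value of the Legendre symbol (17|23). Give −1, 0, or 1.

-1

Reciprocity: 17 ≡ 1 and 23 ≡ 3 (mod 4), so (17/23) = +(23/17).
Reduce top mod 17: now compute (6/17).
Pull out 2: since 17 ≡ 1 (mod 8), (2/17) = +1.
Reciprocity: 3 ≡ 3 and 17 ≡ 1 (mod 4), so (3/17) = +(17/3).
Reduce top mod 3: now compute (2/3).
Pull out 2: since 3 ≡ 3 (mod 8), (2/3) = -1.
Reached (1/3) = 1. Collecting the sign flips along the way, the symbol is -1.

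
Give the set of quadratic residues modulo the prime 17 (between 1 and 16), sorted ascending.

Square k = 1,…,8 (k and 17−k give the same square):
1²=1, 2²=4, 3²=9, 4²=16, 5²≡8, 6²≡2, 7²≡15, 8²≡13 (mod 17).
So the quadratic residues mod 17 are {1, 2, 4, 8, 9, 13, 15, 16}.

1 2 4 8 9 13 15 16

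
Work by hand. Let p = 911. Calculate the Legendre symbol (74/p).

-1

Pull out 2: since 911 ≡ 7 (mod 8), (2/911) = +1.
Reciprocity: 37 ≡ 1 and 911 ≡ 3 (mod 4), so (37/911) = +(911/37).
Reduce top mod 37: now compute (23/37).
Reciprocity: 23 ≡ 3 and 37 ≡ 1 (mod 4), so (23/37) = +(37/23).
Reduce top mod 23: now compute (14/23).
Pull out 2: since 23 ≡ 7 (mod 8), (2/23) = +1.
Reciprocity: 7 ≡ 3 and 23 ≡ 3 (mod 4), so (7/23) = −(23/7).
Reduce top mod 7: now compute (2/7).
Pull out 2: since 7 ≡ 7 (mod 8), (2/7) = +1.
Reached (1/7) = 1. Collecting the sign flips along the way, the symbol is -1.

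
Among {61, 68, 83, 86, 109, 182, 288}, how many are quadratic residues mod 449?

(61/449) = +1 → QR.
(68/449) = -1 → non-residue.
(83/449) = -1 → non-residue.
(86/449) = -1 → non-residue.
(109/449) = -1 → non-residue.
(182/449) = -1 → non-residue.
(288/449) = +1 → QR.
Total quadratic residues among the 7: 2.

2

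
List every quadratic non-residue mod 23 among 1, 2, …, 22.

5,7,10,11,14,15,17,19,20,21,22

Square k = 1,…,11 (k and 23−k give the same square):
1²=1, 2²=4, 3²=9, 4²=16, 5²≡2, 6²≡13, 7²≡3, 8²≡18, 9²≡12, 10²≡8, 11²≡6 (mod 23).
The residues are {1, 2, 3, 4, 6, 8, 9, 12, 13, 16, 18}; the non-residues are the remaining 11 nonzero classes.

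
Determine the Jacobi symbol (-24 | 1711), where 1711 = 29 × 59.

First reduce: -24 ≡ 1687 (mod 1711).
Reciprocity: 1687 ≡ 3 and 1711 ≡ 3 (mod 4), so (1687/1711) = −(1711/1687).
Reduce top mod 1687: now compute (24/1687).
Pull out 2^3: since 1687 ≡ 7 (mod 8), (2/1687) = +1, so (2/1687)^3 = +1.
Reciprocity: 3 ≡ 3 and 1687 ≡ 3 (mod 4), so (3/1687) = −(1687/3).
Reduce top mod 3: now compute (1/3).
Reached (1/3) = 1. Collecting the sign flips along the way, the symbol is +1.

1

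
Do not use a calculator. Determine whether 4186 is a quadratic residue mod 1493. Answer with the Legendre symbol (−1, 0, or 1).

-1

First reduce: 4186 ≡ 1200 (mod 1493).
Pull out 2^4: since 1493 ≡ 5 (mod 8), (2/1493) = -1, so (2/1493)^4 = +1.
Reciprocity: 75 ≡ 3 and 1493 ≡ 1 (mod 4), so (75/1493) = +(1493/75).
Reduce top mod 75: now compute (68/75).
Pull out 2^2: since 75 ≡ 3 (mod 8), (2/75) = -1, so (2/75)^2 = +1.
Reciprocity: 17 ≡ 1 and 75 ≡ 3 (mod 4), so (17/75) = +(75/17).
Reduce top mod 17: now compute (7/17).
Reciprocity: 7 ≡ 3 and 17 ≡ 1 (mod 4), so (7/17) = +(17/7).
Reduce top mod 7: now compute (3/7).
Reciprocity: 3 ≡ 3 and 7 ≡ 3 (mod 4), so (3/7) = −(7/3).
Reduce top mod 3: now compute (1/3).
Reached (1/3) = 1. Collecting the sign flips along the way, the symbol is -1.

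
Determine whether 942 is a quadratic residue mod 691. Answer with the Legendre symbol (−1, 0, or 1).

Euler's criterion: (942/691) ≡ 251^345 (mod 691).
251^2 ≡ 120 (mod 691)
251^4 ≡ 580 (mod 691)
251^8 ≡ 574 (mod 691)
251^16 ≡ 560 (mod 691)
251^32 ≡ 577 (mod 691)
251^64 ≡ 558 (mod 691)
251^128 ≡ 414 (mod 691)
251^256 ≡ 28 (mod 691)
251^345 = 251^(256+64+16+8+1) ≡ 690 (mod 691).
Result is 690 ≡ −1, so (942/691) = −1.

-1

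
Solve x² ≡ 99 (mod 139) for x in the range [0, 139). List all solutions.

51, 88

Since 139 ≡ 3 (mod 4), a square root of 99 is 99^((139+1)/4) = 99^35 mod 139.
Repeated squaring: 99^2≡71, 99^4≡37, 99^8≡118, 99^16≡24, 99^32≡20 (mod 139).
99^35 = 99^(32+2+1) ≡ 51 (mod 139).
Check: 51² = 2601 ≡ 99 (mod 139). The two roots are 51 and 88.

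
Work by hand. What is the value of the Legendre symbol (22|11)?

0

First reduce: 22 ≡ 0 (mod 11).
Top reduces to 0: gcd > 1, so the symbol is 0.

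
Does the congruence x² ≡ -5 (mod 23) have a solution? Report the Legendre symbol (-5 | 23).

First reduce: -5 ≡ 18 (mod 23).
Pull out 2: since 23 ≡ 7 (mod 8), (2/23) = +1.
Reciprocity: 9 ≡ 1 and 23 ≡ 3 (mod 4), so (9/23) = +(23/9).
Reduce top mod 9: now compute (5/9).
Reciprocity: 5 ≡ 1 and 9 ≡ 1 (mod 4), so (5/9) = +(9/5).
Reduce top mod 5: now compute (4/5).
Pull out 2^2: since 5 ≡ 5 (mod 8), (2/5) = -1, so (2/5)^2 = +1.
Reached (1/5) = 1. Collecting the sign flips along the way, the symbol is +1.

1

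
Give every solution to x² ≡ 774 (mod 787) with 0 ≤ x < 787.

Since 787 ≡ 3 (mod 4), a square root of 774 is 774^((787+1)/4) = 774^197 mod 787.
Repeated squaring: 774^2≡169, 774^4≡229, 774^8≡499, 774^16≡309, 774^32≡254, 774^64≡769, 774^128≡324 (mod 787).
774^197 = 774^(128+64+4+1) ≡ 644 (mod 787).
Check: 644² = 414736 ≡ 774 (mod 787). The two roots are 143 and 644.

143, 644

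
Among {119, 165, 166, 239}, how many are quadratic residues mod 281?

(119/281) = +1 → QR.
(165/281) = +1 → QR.
(166/281) = -1 → non-residue.
(239/281) = -1 → non-residue.
Total quadratic residues among the 4: 2.

2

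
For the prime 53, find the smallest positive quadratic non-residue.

2

(2/53) = −1, so 2 is the smallest positive non-residue mod 53.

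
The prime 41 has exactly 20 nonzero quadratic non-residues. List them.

Square k = 1,…,20 (k and 41−k give the same square):
1²=1, 2²=4, 3²=9, 4²=16, 5²=25, 6²=36, 7²≡8, 8²≡23, 9²≡40, 10²≡18, 11²≡39, 12²≡21, 13²≡5, 14²≡32, 15²≡20, 16²≡10, 17²≡2, 18²≡37, 19²≡33, 20²≡31 (mod 41).
The residues are {1, 2, 4, 5, 8, 9, 10, 16, 18, 20, 21, 23, 25, 31, 32, 33, 36, 37, 39, 40}; the non-residues are the remaining 20 nonzero classes.

3 6 7 11 12 13 14 15 17 19 22 24 26 27 28 29 30 34 35 38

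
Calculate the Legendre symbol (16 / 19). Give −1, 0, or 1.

1

Pull out 2^4: since 19 ≡ 3 (mod 8), (2/19) = -1, so (2/19)^4 = +1.
Reached (1/19) = 1. Collecting the sign flips along the way, the symbol is +1.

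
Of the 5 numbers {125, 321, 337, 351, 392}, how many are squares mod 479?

(125/479) = +1 → QR.
(321/479) = +1 → QR.
(337/479) = -1 → non-residue.
(351/479) = -1 → non-residue.
(392/479) = +1 → QR.
Total quadratic residues among the 5: 3.

3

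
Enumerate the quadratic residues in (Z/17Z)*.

1,2,4,8,9,13,15,16

Square k = 1,…,8 (k and 17−k give the same square):
1²=1, 2²=4, 3²=9, 4²=16, 5²≡8, 6²≡2, 7²≡15, 8²≡13 (mod 17).
So the quadratic residues mod 17 are {1, 2, 4, 8, 9, 13, 15, 16}.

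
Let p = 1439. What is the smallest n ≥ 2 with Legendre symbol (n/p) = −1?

(2/1439) = +1, so 2 is a residue.
(3/1439) = +1, so 3 is a residue.
(4/1439) = +1, so 4 is a residue.
(5/1439) = +1, so 5 is a residue.
(6/1439) = +1, so 6 is a residue.
(7/1439) = −1, so 7 is the smallest positive non-residue mod 1439.

7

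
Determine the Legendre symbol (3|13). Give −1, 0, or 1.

Reciprocity: 3 ≡ 3 and 13 ≡ 1 (mod 4), so (3/13) = +(13/3).
Reduce top mod 3: now compute (1/3).
Reached (1/3) = 1. Collecting the sign flips along the way, the symbol is +1.

1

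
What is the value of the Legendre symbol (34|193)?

Euler's criterion: (34/193) ≡ 34^96 (mod 193).
34^2 ≡ 191 (mod 193)
34^4 ≡ 4 (mod 193)
34^8 ≡ 16 (mod 193)
34^16 ≡ 63 (mod 193)
34^32 ≡ 109 (mod 193)
34^64 ≡ 108 (mod 193)
34^96 = 34^(64+32) ≡ 192 (mod 193).
Result is 192 ≡ −1, so (34/193) = −1.

-1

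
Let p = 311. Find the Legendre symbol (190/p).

-1

Euler's criterion: (190/311) ≡ 190^155 (mod 311).
190^2 ≡ 24 (mod 311)
190^4 ≡ 265 (mod 311)
190^8 ≡ 250 (mod 311)
190^16 ≡ 300 (mod 311)
190^32 ≡ 121 (mod 311)
190^64 ≡ 24 (mod 311)
190^128 ≡ 265 (mod 311)
190^155 = 190^(128+16+8+2+1) ≡ 310 (mod 311).
Result is 310 ≡ −1, so (190/311) = −1.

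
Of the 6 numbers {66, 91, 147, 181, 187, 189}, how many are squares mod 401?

1

(66/401) = -1 → non-residue.
(91/401) = -1 → non-residue.
(147/401) = -1 → non-residue.
(181/401) = +1 → QR.
(187/401) = -1 → non-residue.
(189/401) = -1 → non-residue.
Total quadratic residues among the 6: 1.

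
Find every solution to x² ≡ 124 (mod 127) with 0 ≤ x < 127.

Since 127 ≡ 3 (mod 4), a square root of 124 is 124^((127+1)/4) = 124^32 mod 127.
Repeated squaring: 124^2≡9, 124^4≡81, 124^8≡84, 124^16≡71, 124^32≡88 (mod 127).
124^32 = 124^(32) ≡ 88 (mod 127).
Check: 88² = 7744 ≡ 124 (mod 127). The two roots are 39 and 88.

39, 88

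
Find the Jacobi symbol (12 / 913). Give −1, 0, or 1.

Pull out 2^2: since 913 ≡ 1 (mod 8), (2/913) = +1, so (2/913)^2 = +1.
Reciprocity: 3 ≡ 3 and 913 ≡ 1 (mod 4), so (3/913) = +(913/3).
Reduce top mod 3: now compute (1/3).
Reached (1/3) = 1. Collecting the sign flips along the way, the symbol is +1.

1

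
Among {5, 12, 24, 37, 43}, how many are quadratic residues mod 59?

2

(5/59) = +1 → QR.
(12/59) = +1 → QR.
(24/59) = -1 → non-residue.
(37/59) = -1 → non-residue.
(43/59) = -1 → non-residue.
Total quadratic residues among the 5: 2.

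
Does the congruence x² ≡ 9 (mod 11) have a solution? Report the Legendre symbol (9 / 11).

Euler's criterion: (9/11) ≡ 9^5 (mod 11).
9^2 ≡ 4 (mod 11)
9^4 ≡ 5 (mod 11)
9^5 = 9^(4+1) ≡ 1 (mod 11).
Result is 1, so (9/11) = 1.

1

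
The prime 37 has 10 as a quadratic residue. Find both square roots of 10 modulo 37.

37 ≡ 1 (mod 4), so we find a root by search.
Trying successive values, 11² = 121 ≡ 10 (mod 37). The other root is 37 − 11 = 26.

11, 26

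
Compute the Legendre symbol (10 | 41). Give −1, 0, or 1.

Euler's criterion: (10/41) ≡ 10^20 (mod 41).
10^2 ≡ 18 (mod 41)
10^4 ≡ 37 (mod 41)
10^8 ≡ 16 (mod 41)
10^16 ≡ 10 (mod 41)
10^20 = 10^(16+4) ≡ 1 (mod 41).
Result is 1, so (10/41) = 1.

1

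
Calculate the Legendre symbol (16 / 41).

1

Pull out 2^4: since 41 ≡ 1 (mod 8), (2/41) = +1, so (2/41)^4 = +1.
Reached (1/41) = 1. Collecting the sign flips along the way, the symbol is +1.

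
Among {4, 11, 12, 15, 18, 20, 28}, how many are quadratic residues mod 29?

3

(4/29) = +1 → QR.
(11/29) = -1 → non-residue.
(12/29) = -1 → non-residue.
(15/29) = -1 → non-residue.
(18/29) = -1 → non-residue.
(20/29) = +1 → QR.
(28/29) = +1 → QR.
Total quadratic residues among the 7: 3.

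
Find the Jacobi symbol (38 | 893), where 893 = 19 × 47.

0

Pull out 2: since 893 ≡ 5 (mod 8), (2/893) = -1.
Reciprocity: 19 ≡ 3 and 893 ≡ 1 (mod 4), so (19/893) = +(893/19).
Reduce top mod 19: now compute (0/19).
Top reduces to 0: gcd > 1, so the symbol is 0.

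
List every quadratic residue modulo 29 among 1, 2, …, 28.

1, 4, 5, 6, 7, 9, 13, 16, 20, 22, 23, 24, 25, 28

Square k = 1,…,14 (k and 29−k give the same square):
1²=1, 2²=4, 3²=9, 4²=16, 5²=25, 6²≡7, 7²≡20, 8²≡6, 9²≡23, 10²≡13, 11²≡5, 12²≡28, 13²≡24, 14²≡22 (mod 29).
So the quadratic residues mod 29 are {1, 4, 5, 6, 7, 9, 13, 16, 20, 22, 23, 24, 25, 28}.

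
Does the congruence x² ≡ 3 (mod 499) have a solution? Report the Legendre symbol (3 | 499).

-1

Euler's criterion: (3/499) ≡ 3^249 (mod 499).
3^2 ≡ 9 (mod 499)
3^4 ≡ 81 (mod 499)
3^8 ≡ 74 (mod 499)
3^16 ≡ 486 (mod 499)
3^32 ≡ 169 (mod 499)
3^64 ≡ 118 (mod 499)
3^128 ≡ 451 (mod 499)
3^249 = 3^(128+64+32+16+8+1) ≡ 498 (mod 499).
Result is 498 ≡ −1, so (3/499) = −1.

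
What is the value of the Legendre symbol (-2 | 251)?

First reduce: -2 ≡ 249 (mod 251).
Reciprocity: 249 ≡ 1 and 251 ≡ 3 (mod 4), so (249/251) = +(251/249).
Reduce top mod 249: now compute (2/249).
Pull out 2: since 249 ≡ 1 (mod 8), (2/249) = +1.
Reached (1/249) = 1. Collecting the sign flips along the way, the symbol is +1.

1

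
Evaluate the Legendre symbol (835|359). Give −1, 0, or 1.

First reduce: 835 ≡ 117 (mod 359).
Reciprocity: 117 ≡ 1 and 359 ≡ 3 (mod 4), so (117/359) = +(359/117).
Reduce top mod 117: now compute (8/117).
Pull out 2^3: since 117 ≡ 5 (mod 8), (2/117) = -1, so (2/117)^3 = -1.
Reached (1/117) = 1. Collecting the sign flips along the way, the symbol is -1.

-1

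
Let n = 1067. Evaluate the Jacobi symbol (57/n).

1

Reciprocity: 57 ≡ 1 and 1067 ≡ 3 (mod 4), so (57/1067) = +(1067/57).
Reduce top mod 57: now compute (41/57).
Reciprocity: 41 ≡ 1 and 57 ≡ 1 (mod 4), so (41/57) = +(57/41).
Reduce top mod 41: now compute (16/41).
Pull out 2^4: since 41 ≡ 1 (mod 8), (2/41) = +1, so (2/41)^4 = +1.
Reached (1/41) = 1. Collecting the sign flips along the way, the symbol is +1.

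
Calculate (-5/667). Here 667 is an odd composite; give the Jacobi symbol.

1

First reduce: -5 ≡ 662 (mod 667).
Pull out 2: since 667 ≡ 3 (mod 8), (2/667) = -1.
Reciprocity: 331 ≡ 3 and 667 ≡ 3 (mod 4), so (331/667) = −(667/331).
Reduce top mod 331: now compute (5/331).
Reciprocity: 5 ≡ 1 and 331 ≡ 3 (mod 4), so (5/331) = +(331/5).
Reduce top mod 5: now compute (1/5).
Reached (1/5) = 1. Collecting the sign flips along the way, the symbol is +1.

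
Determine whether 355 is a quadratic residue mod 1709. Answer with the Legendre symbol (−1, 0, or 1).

Reciprocity: 355 ≡ 3 and 1709 ≡ 1 (mod 4), so (355/1709) = +(1709/355).
Reduce top mod 355: now compute (289/355).
Reciprocity: 289 ≡ 1 and 355 ≡ 3 (mod 4), so (289/355) = +(355/289).
Reduce top mod 289: now compute (66/289).
Pull out 2: since 289 ≡ 1 (mod 8), (2/289) = +1.
Reciprocity: 33 ≡ 1 and 289 ≡ 1 (mod 4), so (33/289) = +(289/33).
Reduce top mod 33: now compute (25/33).
Reciprocity: 25 ≡ 1 and 33 ≡ 1 (mod 4), so (25/33) = +(33/25).
Reduce top mod 25: now compute (8/25).
Pull out 2^3: since 25 ≡ 1 (mod 8), (2/25) = +1, so (2/25)^3 = +1.
Reached (1/25) = 1. Collecting the sign flips along the way, the symbol is +1.

1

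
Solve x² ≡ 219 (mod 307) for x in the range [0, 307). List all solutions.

126, 181

Since 307 ≡ 3 (mod 4), a square root of 219 is 219^((307+1)/4) = 219^77 mod 307.
Repeated squaring: 219^2≡69, 219^4≡156, 219^8≡83, 219^16≡135, 219^32≡112, 219^64≡264 (mod 307).
219^77 = 219^(64+8+4+1) ≡ 181 (mod 307).
Check: 181² = 32761 ≡ 219 (mod 307). The two roots are 126 and 181.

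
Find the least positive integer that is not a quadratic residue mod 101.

(2/101) = −1, so 2 is the smallest positive non-residue mod 101.

2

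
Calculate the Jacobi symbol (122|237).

Pull out 2: since 237 ≡ 5 (mod 8), (2/237) = -1.
Reciprocity: 61 ≡ 1 and 237 ≡ 1 (mod 4), so (61/237) = +(237/61).
Reduce top mod 61: now compute (54/61).
Pull out 2: since 61 ≡ 5 (mod 8), (2/61) = -1.
Reciprocity: 27 ≡ 3 and 61 ≡ 1 (mod 4), so (27/61) = +(61/27).
Reduce top mod 27: now compute (7/27).
Reciprocity: 7 ≡ 3 and 27 ≡ 3 (mod 4), so (7/27) = −(27/7).
Reduce top mod 7: now compute (6/7).
Pull out 2: since 7 ≡ 7 (mod 8), (2/7) = +1.
Reciprocity: 3 ≡ 3 and 7 ≡ 3 (mod 4), so (3/7) = −(7/3).
Reduce top mod 3: now compute (1/3).
Reached (1/3) = 1. Collecting the sign flips along the way, the symbol is +1.

1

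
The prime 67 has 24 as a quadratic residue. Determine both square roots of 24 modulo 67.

Since 67 ≡ 3 (mod 4), a square root of 24 is 24^((67+1)/4) = 24^17 mod 67.
Repeated squaring: 24^2≡40, 24^4≡59, 24^8≡64, 24^16≡9 (mod 67).
24^17 = 24^(16+1) ≡ 15 (mod 67).
Check: 15² = 225 ≡ 24 (mod 67). The two roots are 15 and 52.

15, 52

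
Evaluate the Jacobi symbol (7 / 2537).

-1

Reciprocity: 7 ≡ 3 and 2537 ≡ 1 (mod 4), so (7/2537) = +(2537/7).
Reduce top mod 7: now compute (3/7).
Reciprocity: 3 ≡ 3 and 7 ≡ 3 (mod 4), so (3/7) = −(7/3).
Reduce top mod 3: now compute (1/3).
Reached (1/3) = 1. Collecting the sign flips along the way, the symbol is -1.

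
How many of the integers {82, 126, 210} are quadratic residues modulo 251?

(82/251) = -1 → non-residue.
(126/251) = -1 → non-residue.
(210/251) = -1 → non-residue.
Total quadratic residues among the 3: 0.

0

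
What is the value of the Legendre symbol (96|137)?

Euler's criterion: (96/137) ≡ 96^68 (mod 137).
96^2 ≡ 37 (mod 137)
96^4 ≡ 136 (mod 137)
96^8 ≡ 1 (mod 137)
96^16 ≡ 1 (mod 137)
96^32 ≡ 1 (mod 137)
96^64 ≡ 1 (mod 137)
96^68 = 96^(64+4) ≡ 136 (mod 137).
Result is 136 ≡ −1, so (96/137) = −1.

-1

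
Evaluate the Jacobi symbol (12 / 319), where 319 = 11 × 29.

Pull out 2^2: since 319 ≡ 7 (mod 8), (2/319) = +1, so (2/319)^2 = +1.
Reciprocity: 3 ≡ 3 and 319 ≡ 3 (mod 4), so (3/319) = −(319/3).
Reduce top mod 3: now compute (1/3).
Reached (1/3) = 1. Collecting the sign flips along the way, the symbol is -1.

-1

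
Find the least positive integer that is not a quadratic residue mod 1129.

11

(2/1129) = +1, so 2 is a residue.
(3/1129) = +1, so 3 is a residue.
(4/1129) = +1, so 4 is a residue.
(5/1129) = +1, so 5 is a residue.
(6/1129) = +1, so 6 is a residue.
(7/1129) = +1, so 7 is a residue.
(8/1129) = +1, so 8 is a residue.
(9/1129) = +1, so 9 is a residue.
(10/1129) = +1, so 10 is a residue.
(11/1129) = −1, so 11 is the smallest positive non-residue mod 1129.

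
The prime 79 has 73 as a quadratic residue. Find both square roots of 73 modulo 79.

Since 79 ≡ 3 (mod 4), a square root of 73 is 73^((79+1)/4) = 73^20 mod 79.
Repeated squaring: 73^2≡36, 73^4≡32, 73^8≡76, 73^16≡9 (mod 79).
73^20 = 73^(16+4) ≡ 51 (mod 79).
Check: 51² = 2601 ≡ 73 (mod 79). The two roots are 28 and 51.

28, 51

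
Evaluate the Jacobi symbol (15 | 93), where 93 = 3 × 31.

0

Reciprocity: 15 ≡ 3 and 93 ≡ 1 (mod 4), so (15/93) = +(93/15).
Reduce top mod 15: now compute (3/15).
Reciprocity: 3 ≡ 3 and 15 ≡ 3 (mod 4), so (3/15) = −(15/3).
Reduce top mod 3: now compute (0/3).
Top reduces to 0: gcd > 1, so the symbol is 0.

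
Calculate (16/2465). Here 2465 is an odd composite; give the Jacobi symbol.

1

Pull out 2^4: since 2465 ≡ 1 (mod 8), (2/2465) = +1, so (2/2465)^4 = +1.
Reached (1/2465) = 1. Collecting the sign flips along the way, the symbol is +1.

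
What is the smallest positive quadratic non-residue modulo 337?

(2/337) = +1, so 2 is a residue.
(3/337) = +1, so 3 is a residue.
(4/337) = +1, so 4 is a residue.
(5/337) = −1, so 5 is the smallest positive non-residue mod 337.

5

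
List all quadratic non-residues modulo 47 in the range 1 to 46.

5,10,11,13,15,19,20,22,23,26,29,30,31,33,35,38,39,40,41,43,44,45,46

Square k = 1,…,23 (k and 47−k give the same square):
1²=1, 2²=4, 3²=9, 4²=16, 5²=25, 6²=36, 7²≡2, 8²≡17, 9²≡34, 10²≡6, 11²≡27, 12²≡3, 13²≡28, 14²≡8, 15²≡37, 16²≡21, 17²≡7, 18²≡42, 19²≡32, 20²≡24, 21²≡18, 22²≡14, 23²≡12 (mod 47).
The residues are {1, 2, 3, 4, 6, 7, 8, 9, 12, 14, 16, 17, 18, 21, 24, 25, 27, 28, 32, 34, 36, 37, 42}; the non-residues are the remaining 23 nonzero classes.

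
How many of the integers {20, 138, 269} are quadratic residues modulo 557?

(20/557) = -1 → non-residue.
(138/557) = -1 → non-residue.
(269/557) = -1 → non-residue.
Total quadratic residues among the 3: 0.

0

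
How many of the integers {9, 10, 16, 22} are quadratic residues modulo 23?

2

(9/23) = +1 → QR.
(10/23) = -1 → non-residue.
(16/23) = +1 → QR.
(22/23) = -1 → non-residue.
Total quadratic residues among the 4: 2.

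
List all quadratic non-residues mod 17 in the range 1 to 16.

3, 5, 6, 7, 10, 11, 12, 14

Square k = 1,…,8 (k and 17−k give the same square):
1²=1, 2²=4, 3²=9, 4²=16, 5²≡8, 6²≡2, 7²≡15, 8²≡13 (mod 17).
The residues are {1, 2, 4, 8, 9, 13, 15, 16}; the non-residues are the remaining 8 nonzero classes.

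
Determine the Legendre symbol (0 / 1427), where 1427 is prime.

Top reduces to 0: gcd > 1, so the symbol is 0.

0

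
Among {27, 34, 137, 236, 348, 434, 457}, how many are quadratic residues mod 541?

(27/541) = +1 → QR.
(34/541) = +1 → QR.
(137/541) = +1 → QR.
(236/541) = -1 → non-residue.
(348/541) = -1 → non-residue.
(434/541) = -1 → non-residue.
(457/541) = +1 → QR.
Total quadratic residues among the 7: 4.

4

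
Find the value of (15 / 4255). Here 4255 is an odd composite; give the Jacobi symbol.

0

Reciprocity: 15 ≡ 3 and 4255 ≡ 3 (mod 4), so (15/4255) = −(4255/15).
Reduce top mod 15: now compute (10/15).
Pull out 2: since 15 ≡ 7 (mod 8), (2/15) = +1.
Reciprocity: 5 ≡ 1 and 15 ≡ 3 (mod 4), so (5/15) = +(15/5).
Reduce top mod 5: now compute (0/5).
Top reduces to 0: gcd > 1, so the symbol is 0.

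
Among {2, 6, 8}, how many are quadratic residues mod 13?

(2/13) = -1 → non-residue.
(6/13) = -1 → non-residue.
(8/13) = -1 → non-residue.
Total quadratic residues among the 3: 0.

0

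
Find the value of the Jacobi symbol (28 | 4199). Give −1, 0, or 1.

1

Pull out 2^2: since 4199 ≡ 7 (mod 8), (2/4199) = +1, so (2/4199)^2 = +1.
Reciprocity: 7 ≡ 3 and 4199 ≡ 3 (mod 4), so (7/4199) = −(4199/7).
Reduce top mod 7: now compute (6/7).
Pull out 2: since 7 ≡ 7 (mod 8), (2/7) = +1.
Reciprocity: 3 ≡ 3 and 7 ≡ 3 (mod 4), so (3/7) = −(7/3).
Reduce top mod 3: now compute (1/3).
Reached (1/3) = 1. Collecting the sign flips along the way, the symbol is +1.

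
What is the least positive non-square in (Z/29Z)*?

(2/29) = −1, so 2 is the smallest positive non-residue mod 29.

2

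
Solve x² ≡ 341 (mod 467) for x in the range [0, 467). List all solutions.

47, 420

Since 467 ≡ 3 (mod 4), a square root of 341 is 341^((467+1)/4) = 341^117 mod 467.
Repeated squaring: 341^2≡465, 341^4≡4, 341^8≡16, 341^16≡256, 341^32≡156, 341^64≡52 (mod 467).
341^117 = 341^(64+32+16+4+1) ≡ 47 (mod 467).
Check: 47² = 2209 ≡ 341 (mod 467). The two roots are 47 and 420.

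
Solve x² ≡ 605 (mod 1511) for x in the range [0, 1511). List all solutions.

46, 1465

Since 1511 ≡ 3 (mod 4), a square root of 605 is 605^((1511+1)/4) = 605^378 mod 1511.
Repeated squaring: 605^2≡363, 605^4≡312, 605^8≡640, 605^16≡119, 605^32≡562, 605^64≡45, 605^128≡514, 605^256≡1282 (mod 1511).
605^378 = 605^(256+64+32+16+8+2) ≡ 1465 (mod 1511).
Check: 1465² = 2146225 ≡ 605 (mod 1511). The two roots are 46 and 1465.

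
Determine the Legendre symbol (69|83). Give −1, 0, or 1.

1

Reciprocity: 69 ≡ 1 and 83 ≡ 3 (mod 4), so (69/83) = +(83/69).
Reduce top mod 69: now compute (14/69).
Pull out 2: since 69 ≡ 5 (mod 8), (2/69) = -1.
Reciprocity: 7 ≡ 3 and 69 ≡ 1 (mod 4), so (7/69) = +(69/7).
Reduce top mod 7: now compute (6/7).
Pull out 2: since 7 ≡ 7 (mod 8), (2/7) = +1.
Reciprocity: 3 ≡ 3 and 7 ≡ 3 (mod 4), so (3/7) = −(7/3).
Reduce top mod 3: now compute (1/3).
Reached (1/3) = 1. Collecting the sign flips along the way, the symbol is +1.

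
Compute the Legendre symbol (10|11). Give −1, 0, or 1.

Euler's criterion: (10/11) ≡ 10^5 (mod 11).
10^2 ≡ 1 (mod 11)
10^4 ≡ 1 (mod 11)
10^5 = 10^(4+1) ≡ 10 (mod 11).
Result is 10 ≡ −1, so (10/11) = −1.

-1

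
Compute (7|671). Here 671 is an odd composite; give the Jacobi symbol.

1

Reciprocity: 7 ≡ 3 and 671 ≡ 3 (mod 4), so (7/671) = −(671/7).
Reduce top mod 7: now compute (6/7).
Pull out 2: since 7 ≡ 7 (mod 8), (2/7) = +1.
Reciprocity: 3 ≡ 3 and 7 ≡ 3 (mod 4), so (3/7) = −(7/3).
Reduce top mod 3: now compute (1/3).
Reached (1/3) = 1. Collecting the sign flips along the way, the symbol is +1.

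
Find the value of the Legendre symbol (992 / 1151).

Euler's criterion: (992/1151) ≡ 992^575 (mod 1151).
992^2 ≡ 1110 (mod 1151)
992^4 ≡ 530 (mod 1151)
992^8 ≡ 56 (mod 1151)
992^16 ≡ 834 (mod 1151)
992^32 ≡ 352 (mod 1151)
992^64 ≡ 747 (mod 1151)
992^128 ≡ 925 (mod 1151)
992^256 ≡ 432 (mod 1151)
992^512 ≡ 162 (mod 1151)
992^575 = 992^(512+32+16+8+4+2+1) ≡ 1150 (mod 1151).
Result is 1150 ≡ −1, so (992/1151) = −1.

-1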